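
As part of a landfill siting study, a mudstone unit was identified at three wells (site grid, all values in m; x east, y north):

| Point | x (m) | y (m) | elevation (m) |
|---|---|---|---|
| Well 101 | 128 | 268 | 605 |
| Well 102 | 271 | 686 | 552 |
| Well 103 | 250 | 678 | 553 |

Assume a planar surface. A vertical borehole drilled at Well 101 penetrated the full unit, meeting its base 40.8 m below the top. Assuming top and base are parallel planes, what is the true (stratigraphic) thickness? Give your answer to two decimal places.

40.47 m

Two edge vectors: Well 101→Well 102 = (143, 418, -53), Well 101→Well 103 = (122, 410, -52).
Normal n = (Well 101→Well 102) × (Well 101→Well 103) = (-6, 970, 7634).
So ∂z/∂x = −n_x/n_z = 0.00079 and ∂z/∂y = −n_y/n_z = −0.12706.
|∇z| = √(a²+b²) = 0.12707, so dip δ = arctan(0.12707) = 7.24°.
True thickness = vertical thickness × cos δ = 40.8 × cos 7.24° = 40.47 m.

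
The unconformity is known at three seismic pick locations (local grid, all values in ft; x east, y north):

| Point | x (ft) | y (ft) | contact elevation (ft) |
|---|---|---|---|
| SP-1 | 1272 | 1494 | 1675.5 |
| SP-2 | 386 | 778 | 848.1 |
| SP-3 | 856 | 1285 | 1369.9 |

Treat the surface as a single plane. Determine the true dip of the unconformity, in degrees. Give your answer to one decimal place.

37.5°

Let the plane be z = a·x + b·y + c.
SP-2−SP-1: −886a − 716b = −827.4;  SP-3−SP-1: −416a − 209b = −305.6.
Solving gives a = 0.40719, b = 0.65172.
Gradient magnitude |∇z| = √(a² + b²) = √(0.16580 + 0.42474) = 0.76847.
True dip = arctan(0.76847) = 37.5°, dipping toward SSW (azimuth ≈ 212°).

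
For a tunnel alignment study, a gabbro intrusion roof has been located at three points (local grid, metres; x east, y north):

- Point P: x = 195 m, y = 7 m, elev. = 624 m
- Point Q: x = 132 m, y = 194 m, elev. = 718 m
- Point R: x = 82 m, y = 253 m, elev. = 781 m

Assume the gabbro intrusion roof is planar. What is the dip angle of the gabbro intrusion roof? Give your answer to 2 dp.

Two edge vectors: Point P→Point Q = (-63, 187, 94), Point P→Point R = (-113, 246, 157).
Normal n = (Point P→Point Q) × (Point P→Point R) = (6235, -731, 5633).
So ∂z/∂x = −n_x/n_z = −1.10687 and ∂z/∂y = −n_y/n_z = 0.12977.
Gradient magnitude |∇z| = √(a² + b²) = √(1.22516 + 0.01684) = 1.11445.
True dip = arctan(1.11445) = 48.10°, dipping toward E (azimuth ≈ 097°).

48.10°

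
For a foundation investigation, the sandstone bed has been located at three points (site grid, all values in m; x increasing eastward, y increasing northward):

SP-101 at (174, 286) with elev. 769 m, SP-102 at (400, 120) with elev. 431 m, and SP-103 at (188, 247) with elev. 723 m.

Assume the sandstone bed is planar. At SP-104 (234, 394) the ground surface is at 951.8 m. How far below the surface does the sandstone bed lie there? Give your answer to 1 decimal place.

Two edge vectors: SP-101→SP-102 = (226, -166, -338), SP-101→SP-103 = (14, -39, -46).
Normal n = (SP-101→SP-102) × (SP-101→SP-103) = (-5546, 5664, -6490).
So ∂z/∂x = −n_x/n_z = −0.85455 and ∂z/∂y = −n_y/n_z = 0.87273.
Intercept c from SP-101: 769 + 148.69 − 249.60 = 668.09.
At (234, 394): z_contact = −199.96 + 343.85 + 668.09 = 811.98 m.
Depth below ground = 951.8 − 811.98 = 139.8 m.

139.8 m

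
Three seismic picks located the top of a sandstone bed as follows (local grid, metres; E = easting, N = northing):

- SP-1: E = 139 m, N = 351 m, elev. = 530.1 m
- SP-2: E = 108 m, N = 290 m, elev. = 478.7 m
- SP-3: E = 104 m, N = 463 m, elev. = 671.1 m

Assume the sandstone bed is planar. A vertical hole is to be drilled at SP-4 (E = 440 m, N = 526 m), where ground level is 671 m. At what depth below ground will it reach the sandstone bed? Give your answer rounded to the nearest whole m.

101 m

Two edge vectors: SP-1→SP-2 = (-31, -61, -51.4), SP-1→SP-3 = (-35, 112, 141).
Normal n = (SP-1→SP-2) × (SP-1→SP-3) = (-2844.2, 6170, -5607).
So ∂z/∂E = −n_x/n_z = −0.50726 and ∂z/∂N = −n_y/n_z = 1.10041.
Intercept c from SP-1: 530.1 + 70.51 − 386.24 = 214.36.
At (440, 526): z_contact = −223.2 + 578.8 + 214.36 = 570.0 m.
Depth below ground = 671 − 570.0 = 101 m.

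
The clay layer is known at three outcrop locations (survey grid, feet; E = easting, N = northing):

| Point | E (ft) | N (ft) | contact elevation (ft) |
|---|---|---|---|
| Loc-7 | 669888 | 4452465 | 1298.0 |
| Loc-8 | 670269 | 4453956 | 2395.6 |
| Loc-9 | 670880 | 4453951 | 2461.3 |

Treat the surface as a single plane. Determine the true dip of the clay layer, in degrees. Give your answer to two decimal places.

35.61°

Two edge vectors: Loc-7→Loc-8 = (381, 1491, 1097.6), Loc-7→Loc-9 = (992, 1486, 1163.3).
Normal n = (Loc-7→Loc-8) × (Loc-7→Loc-9) = (103446.7, 645601.9, -912906).
So ∂z/∂E = −n_x/n_z = 0.11332 and ∂z/∂N = −n_y/n_z = 0.70719.
Gradient magnitude |∇z| = √(a² + b²) = √(0.01284 + 0.50012) = 0.71622.
True dip = arctan(0.71622) = 35.61°, dipping toward S (azimuth ≈ 189°).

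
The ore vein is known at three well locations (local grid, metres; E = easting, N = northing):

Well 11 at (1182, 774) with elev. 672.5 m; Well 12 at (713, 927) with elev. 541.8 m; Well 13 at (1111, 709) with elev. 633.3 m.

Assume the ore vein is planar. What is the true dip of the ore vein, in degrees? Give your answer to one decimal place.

22.5°

Let the plane be z = a·E + b·N + c.
Well 12−Well 11: −469a + 153b = −130.7;  Well 13−Well 11: −71a − 65b = −39.2.
Solving gives a = 0.35052, b = 0.22021.
Gradient magnitude |∇z| = √(a² + b²) = √(0.12286 + 0.04849) = 0.41395.
True dip = arctan(0.41395) = 22.5°, dipping toward WSW (azimuth ≈ 238°).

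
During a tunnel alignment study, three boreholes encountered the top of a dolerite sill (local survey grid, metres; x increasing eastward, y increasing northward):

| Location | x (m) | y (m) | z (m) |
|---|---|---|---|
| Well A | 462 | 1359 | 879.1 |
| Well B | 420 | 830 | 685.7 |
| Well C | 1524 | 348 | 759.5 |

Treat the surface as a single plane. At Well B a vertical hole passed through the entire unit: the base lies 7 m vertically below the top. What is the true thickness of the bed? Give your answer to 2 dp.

6.47 m

Let the plane be z = a·x + b·y + c.
Well B−Well A: −42a − 529b = −193.4;  Well C−Well A: 1062a − 1011b = −119.6.
Solving gives a = 0.21888, b = 0.34822.
|∇z| = √(a²+b²) = 0.41129, so dip δ = arctan(0.41129) = 22.36°.
True thickness = vertical thickness × cos δ = 7 × cos 22.36° = 6.47 m.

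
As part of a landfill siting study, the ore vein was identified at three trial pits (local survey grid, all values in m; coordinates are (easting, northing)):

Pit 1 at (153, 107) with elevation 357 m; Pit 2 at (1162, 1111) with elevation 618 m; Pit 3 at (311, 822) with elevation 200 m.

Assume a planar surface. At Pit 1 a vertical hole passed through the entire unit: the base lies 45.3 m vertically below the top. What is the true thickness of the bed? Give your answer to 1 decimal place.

Let the plane be z = a·E + b·N + c.
Pit 2−Pit 1: 1009a + 1004b = 261;  Pit 3−Pit 1: 158a + 715b = −157.
Solving gives a = 0.61166, b = −0.35474.
|∇z| = √(a²+b²) = 0.70708, so dip δ = arctan(0.70708) = 35.26°.
True thickness = vertical thickness × cos δ = 45.3 × cos 35.26° = 37.0 m.

37.0 m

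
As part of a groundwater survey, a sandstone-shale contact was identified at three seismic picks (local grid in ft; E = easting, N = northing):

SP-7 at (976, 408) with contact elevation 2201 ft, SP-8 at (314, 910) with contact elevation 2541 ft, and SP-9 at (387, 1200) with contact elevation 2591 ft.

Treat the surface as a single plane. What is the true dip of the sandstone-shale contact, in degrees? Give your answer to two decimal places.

22.26°

Two edge vectors: SP-7→SP-8 = (-662, 502, 340), SP-7→SP-9 = (-589, 792, 390).
Normal n = (SP-7→SP-8) × (SP-7→SP-9) = (-73500, 57920, -228626).
So ∂z/∂E = −n_x/n_z = −0.32149 and ∂z/∂N = −n_y/n_z = 0.25334.
Gradient magnitude |∇z| = √(a² + b²) = √(0.10335 + 0.06418) = 0.40931.
True dip = arctan(0.40931) = 22.26°, dipping toward SE (azimuth ≈ 128°).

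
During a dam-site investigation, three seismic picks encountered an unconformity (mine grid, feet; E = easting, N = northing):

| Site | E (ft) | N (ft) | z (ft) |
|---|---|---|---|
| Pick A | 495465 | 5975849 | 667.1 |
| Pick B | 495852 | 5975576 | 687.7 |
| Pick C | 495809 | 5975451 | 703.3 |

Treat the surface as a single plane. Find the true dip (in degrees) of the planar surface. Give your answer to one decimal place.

Let the plane be z = a·E + b·N + c.
Pick B−Pick A: 387a − 273b = 20.6;  Pick C−Pick A: 344a − 398b = 36.2.
Solving gives a = −0.02801, b = −0.11516.
Gradient magnitude |∇z| = √(a² + b²) = √(0.00078 + 0.01326) = 0.11852.
True dip = arctan(0.11852) = 6.8°, dipping toward NNE (azimuth ≈ 014°).

6.8°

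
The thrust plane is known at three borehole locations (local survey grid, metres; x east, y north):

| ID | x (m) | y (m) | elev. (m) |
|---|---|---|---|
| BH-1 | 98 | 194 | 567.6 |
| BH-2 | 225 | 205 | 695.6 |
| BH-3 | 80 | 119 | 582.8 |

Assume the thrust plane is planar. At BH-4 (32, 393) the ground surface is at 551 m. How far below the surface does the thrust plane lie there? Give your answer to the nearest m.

Let the plane be z = a·x + b·y + c.
BH-2−BH-1: 127a + 11b = 128;  BH-3−BH-1: −18a − 75b = 15.2.
Solving gives a = 1.04720, b = −0.45399.
Then c = 567.6 − a·98 − b·194 = 553.05.
At (32, 393): z_contact = 33.5 − 178.4 + 553.05 = 408.1 m.
Depth below ground = 551 − 408.1 = 143 m.

143 m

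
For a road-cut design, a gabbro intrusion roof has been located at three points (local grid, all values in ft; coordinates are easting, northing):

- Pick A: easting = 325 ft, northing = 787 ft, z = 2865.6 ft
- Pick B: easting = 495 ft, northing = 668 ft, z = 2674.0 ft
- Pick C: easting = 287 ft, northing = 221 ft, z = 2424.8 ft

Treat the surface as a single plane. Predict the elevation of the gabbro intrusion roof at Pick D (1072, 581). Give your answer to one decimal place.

2282.3 ft

Two edge vectors: Pick A→Pick B = (170, -119, -191.6), Pick A→Pick C = (-38, -566, -440.8).
Normal n = (Pick A→Pick B) × (Pick A→Pick C) = (-55990.4, 82216.8, -100742).
So ∂z/∂easting = −n_x/n_z = −0.555780 and ∂z/∂northing = −n_y/n_z = 0.816112.
Intercept c from Pick A: 2865.6 + 180.63 − 642.28 = 2403.95.
At (1072, 581): z = −595.8 + 474.2 + 2403.95 = 2282.3 ft.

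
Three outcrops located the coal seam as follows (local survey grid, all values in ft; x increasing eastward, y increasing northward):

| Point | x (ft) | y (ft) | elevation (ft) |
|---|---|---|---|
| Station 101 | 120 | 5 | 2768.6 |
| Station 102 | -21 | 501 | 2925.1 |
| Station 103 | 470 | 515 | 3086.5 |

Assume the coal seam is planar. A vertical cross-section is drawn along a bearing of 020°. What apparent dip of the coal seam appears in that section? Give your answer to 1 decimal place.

Let the plane be z = a·x + b·y + c.
Station 102−Station 101: −141a + 496b = 156.5;  Station 103−Station 101: 350a + 510b = 317.9.
Solving gives a = 0.31715, b = 0.40568.
Unit vector along 020° is (sin 20°, cos 20°) = (0.3420, 0.9397).
Slope in that direction = a·(0.3420) + b·(0.9397) = 0.48969.
Apparent dip = arctan|0.48969| = 26.1° (true dip is 27.2°, so apparent ≤ true as expected).

26.1°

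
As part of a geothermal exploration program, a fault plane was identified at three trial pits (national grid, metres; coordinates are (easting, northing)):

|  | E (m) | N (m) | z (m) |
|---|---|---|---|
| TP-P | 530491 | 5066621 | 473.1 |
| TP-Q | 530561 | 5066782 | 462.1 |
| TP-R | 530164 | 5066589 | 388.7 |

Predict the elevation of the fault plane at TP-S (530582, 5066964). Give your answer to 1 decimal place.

433.6 m

Two edge vectors: TP-P→TP-Q = (70, 161, -11), TP-P→TP-R = (-327, -32, -84.4).
Normal n = (TP-P→TP-Q) × (TP-P→TP-R) = (-13940.4, 9505, 50407).
So ∂z/∂E = −n_x/n_z = 0.276556827 and ∂z/∂N = −n_y/n_z = −0.188565080.
Intercept c from TP-P: 473.1 − 146710.91 + 955387.80 = 809149.99.
At (530582, 5066964): z = 146736.1 − 955452.5 + 809149.99 = 433.6 m.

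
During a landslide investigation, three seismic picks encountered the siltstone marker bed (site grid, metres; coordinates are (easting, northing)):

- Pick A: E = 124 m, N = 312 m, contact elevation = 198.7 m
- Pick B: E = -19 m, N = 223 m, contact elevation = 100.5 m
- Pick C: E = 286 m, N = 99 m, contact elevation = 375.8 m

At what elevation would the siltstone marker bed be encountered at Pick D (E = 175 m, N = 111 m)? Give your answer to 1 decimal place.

282.6 m

Two edge vectors: Pick A→Pick B = (-143, -89, -98.2), Pick A→Pick C = (162, -213, 177.1).
Normal n = (Pick A→Pick B) × (Pick A→Pick C) = (-36678.5, 9416.9, 44877).
So ∂z/∂E = −n_x/n_z = 0.81731 and ∂z/∂N = −n_y/n_z = −0.20984.
Intercept c from Pick A: 198.7 − 101.35 + 65.47 = 162.82.
At (175, 111): z = 143.0 − 23.3 + 162.82 = 282.6 m.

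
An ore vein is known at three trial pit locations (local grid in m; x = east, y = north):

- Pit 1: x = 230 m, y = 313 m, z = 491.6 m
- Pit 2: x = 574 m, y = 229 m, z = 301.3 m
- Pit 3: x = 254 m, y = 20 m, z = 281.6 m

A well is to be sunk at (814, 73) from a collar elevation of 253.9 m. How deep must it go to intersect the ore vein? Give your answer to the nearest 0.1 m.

Let the plane be z = a·x + b·y + c.
Pit 2−Pit 1: 344a − 84b = −190.3;  Pit 3−Pit 1: 24a − 293b = −210.
Solving gives a = −0.38590, b = 0.68511.
Then c = 491.6 − a·230 − b·313 = 365.92.
At (814, 73): z_contact = −314.12 + 50.01 + 365.92 = 101.81 m.
Depth below ground = 253.9 − 101.81 = 152.1 m.

152.1 m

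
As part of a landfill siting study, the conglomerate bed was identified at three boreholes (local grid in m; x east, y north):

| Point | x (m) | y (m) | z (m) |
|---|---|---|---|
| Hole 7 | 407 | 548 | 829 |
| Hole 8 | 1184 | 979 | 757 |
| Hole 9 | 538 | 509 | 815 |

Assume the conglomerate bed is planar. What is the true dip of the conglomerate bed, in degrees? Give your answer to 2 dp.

5.90°

Two edge vectors: Hole 7→Hole 8 = (777, 431, -72), Hole 7→Hole 9 = (131, -39, -14).
Normal n = (Hole 7→Hole 8) × (Hole 7→Hole 9) = (-8842, 1446, -86764).
So ∂z/∂x = −n_x/n_z = −0.10191 and ∂z/∂y = −n_y/n_z = 0.01667.
Gradient magnitude |∇z| = √(a² + b²) = √(0.01039 + 0.00028) = 0.10326.
True dip = arctan(0.10326) = 5.90°, dipping toward E (azimuth ≈ 099°).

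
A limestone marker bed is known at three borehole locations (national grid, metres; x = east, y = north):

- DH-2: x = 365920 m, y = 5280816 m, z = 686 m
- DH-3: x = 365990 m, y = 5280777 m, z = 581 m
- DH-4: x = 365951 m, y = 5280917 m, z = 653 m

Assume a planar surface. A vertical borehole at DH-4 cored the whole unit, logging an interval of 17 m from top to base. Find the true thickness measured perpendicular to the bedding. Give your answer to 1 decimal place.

Let the plane be z = a·x + b·y + c.
DH-3−DH-2: 70a − 39b = −105;  DH-4−DH-2: 31a + 101b = −33.
Solving gives a = −1.43641, b = 0.11414.
|∇z| = √(a²+b²) = 1.44093, so dip δ = arctan(1.44093) = 55.24°.
True thickness = vertical thickness × cos δ = 17 × cos 55.24° = 9.7 m.

9.7 m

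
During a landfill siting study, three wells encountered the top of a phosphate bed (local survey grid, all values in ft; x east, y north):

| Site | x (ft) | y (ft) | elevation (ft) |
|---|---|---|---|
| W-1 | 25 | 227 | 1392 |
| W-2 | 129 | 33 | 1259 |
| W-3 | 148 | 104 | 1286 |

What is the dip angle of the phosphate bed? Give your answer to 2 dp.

31.53°

Let the plane be z = a·x + b·y + c.
W-2−W-1: 104a − 194b = −133;  W-3−W-1: 123a − 123b = −106.
Solving gives a = −0.37986, b = 0.48193.
Gradient magnitude |∇z| = √(a² + b²) = √(0.14429 + 0.23226) = 0.61364.
True dip = arctan(0.61364) = 31.53°, dipping toward SE (azimuth ≈ 142°).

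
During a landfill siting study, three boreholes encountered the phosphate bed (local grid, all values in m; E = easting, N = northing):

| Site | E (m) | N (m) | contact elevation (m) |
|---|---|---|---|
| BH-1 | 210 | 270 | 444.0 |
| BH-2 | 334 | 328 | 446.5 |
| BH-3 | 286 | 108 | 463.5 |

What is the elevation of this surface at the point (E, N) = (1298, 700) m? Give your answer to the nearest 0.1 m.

Let the plane be z = a·E + b·N + c.
BH-2−BH-1: 124a + 58b = 2.5;  BH-3−BH-1: 76a − 162b = 19.5.
Solving gives a = 0.062704, b = −0.090954.
Then c = 444 − a·210 − b·270 = 455.39.
At (1298, 700): z = 81.4 − 63.7 + 455.39 = 473.1 m.

473.1 m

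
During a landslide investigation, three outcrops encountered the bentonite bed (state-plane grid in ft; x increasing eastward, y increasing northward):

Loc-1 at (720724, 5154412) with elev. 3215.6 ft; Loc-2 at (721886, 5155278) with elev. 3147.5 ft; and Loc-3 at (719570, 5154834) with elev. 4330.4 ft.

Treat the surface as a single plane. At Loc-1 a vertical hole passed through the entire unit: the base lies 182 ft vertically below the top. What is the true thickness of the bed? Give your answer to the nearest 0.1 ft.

125.2 ft

Let the plane be z = a·x + b·y + c.
Loc-2−Loc-1: 1162a + 866b = −68.1;  Loc-3−Loc-1: −1154a + 422b = 1114.8.
Solving gives a = −0.66734, b = 0.81680.
|∇z| = √(a²+b²) = 1.05475, so dip δ = arctan(1.05475) = 46.53°.
True thickness = vertical thickness × cos δ = 182 × cos 46.53° = 125.2 ft.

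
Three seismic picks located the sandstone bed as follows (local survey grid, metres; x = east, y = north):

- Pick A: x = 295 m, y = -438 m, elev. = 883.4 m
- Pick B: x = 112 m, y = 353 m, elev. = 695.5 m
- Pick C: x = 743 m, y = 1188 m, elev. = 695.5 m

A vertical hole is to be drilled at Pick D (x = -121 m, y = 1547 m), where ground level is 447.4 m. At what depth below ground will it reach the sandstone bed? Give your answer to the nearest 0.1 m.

Let the plane be z = a·x + b·y + c.
Pick B−Pick A: −183a + 791b = −187.9;  Pick C−Pick A: 448a + 1626b = −187.9.
Solving gives a = 0.240666, b = −0.181869.
Then c = 883.4 − a·295 − b·-438 = 732.75.
At (-121, 1547): z_contact = −29.12 − 281.35 + 732.75 = 422.27 m.
Depth below ground = 447.4 − 422.27 = 25.1 m.

25.1 m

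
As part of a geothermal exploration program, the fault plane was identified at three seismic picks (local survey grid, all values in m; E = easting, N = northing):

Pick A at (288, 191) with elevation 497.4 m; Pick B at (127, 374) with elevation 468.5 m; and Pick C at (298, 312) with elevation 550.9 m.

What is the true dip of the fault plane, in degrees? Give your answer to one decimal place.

Two edge vectors: Pick A→Pick B = (-161, 183, -28.9), Pick A→Pick C = (10, 121, 53.5).
Normal n = (Pick A→Pick B) × (Pick A→Pick C) = (13287.4, 8324.5, -21311).
So ∂z/∂E = −n_x/n_z = 0.62350 and ∂z/∂N = −n_y/n_z = 0.39062.
Gradient magnitude |∇z| = √(a² + b²) = √(0.38875 + 0.15258) = 0.73576.
True dip = arctan(0.73576) = 36.3°, dipping toward WSW (azimuth ≈ 238°).

36.3°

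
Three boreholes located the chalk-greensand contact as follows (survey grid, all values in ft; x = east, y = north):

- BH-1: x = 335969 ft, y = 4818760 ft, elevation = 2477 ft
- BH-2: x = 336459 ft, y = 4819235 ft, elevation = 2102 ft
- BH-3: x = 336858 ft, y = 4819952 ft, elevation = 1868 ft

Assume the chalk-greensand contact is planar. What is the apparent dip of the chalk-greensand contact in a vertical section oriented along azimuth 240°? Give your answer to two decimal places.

36.36°

Two edge vectors: BH-1→BH-2 = (490, 475, -375), BH-1→BH-3 = (889, 1192, -609).
Normal n = (BH-1→BH-2) × (BH-1→BH-3) = (157725, -34965, 161805).
So ∂z/∂x = −n_x/n_z = −0.97478 and ∂z/∂y = −n_y/n_z = 0.21609.
Unit vector along 240° is (sin 240°, cos 240°) = (-0.8660, -0.5000).
Slope in that direction = a·(-0.8660) + b·(-0.5000) = 0.73614.
Apparent dip = arctan|0.73614| = 36.36° (true dip is 45.0°, so apparent ≤ true as expected).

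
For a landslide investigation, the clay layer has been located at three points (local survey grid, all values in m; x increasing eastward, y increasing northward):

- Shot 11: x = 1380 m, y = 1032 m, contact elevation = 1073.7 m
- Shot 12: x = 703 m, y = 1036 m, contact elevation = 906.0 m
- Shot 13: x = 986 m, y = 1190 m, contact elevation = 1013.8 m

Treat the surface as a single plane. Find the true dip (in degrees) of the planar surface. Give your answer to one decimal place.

Let the plane be z = a·x + b·y + c.
Shot 12−Shot 11: −677a + 4b = −167.7;  Shot 13−Shot 11: −394a + 158b = −59.9.
Solving gives a = 0.24914, b = 0.24216.
Gradient magnitude |∇z| = √(a² + b²) = √(0.06207 + 0.05864) = 0.34744.
True dip = arctan(0.34744) = 19.2°, dipping toward SW (azimuth ≈ 226°).

19.2°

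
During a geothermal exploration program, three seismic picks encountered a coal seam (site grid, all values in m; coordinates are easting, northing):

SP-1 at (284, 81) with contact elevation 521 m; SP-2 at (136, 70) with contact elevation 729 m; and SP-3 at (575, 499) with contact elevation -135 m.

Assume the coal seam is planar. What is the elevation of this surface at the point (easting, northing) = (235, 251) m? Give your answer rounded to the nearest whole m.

Two edge vectors: SP-1→SP-2 = (-148, -11, 208), SP-1→SP-3 = (291, 418, -656).
Normal n = (SP-1→SP-2) × (SP-1→SP-3) = (-79728, -36560, -58663).
So ∂z/∂easting = −n_x/n_z = −1.35908 and ∂z/∂northing = −n_y/n_z = −0.62322.
Intercept c from SP-1: 521 + 385.98 + 50.48 = 957.46.
At (235, 251): z = −319.4 − 156.4 + 957.46 = 481.6 m.

482 m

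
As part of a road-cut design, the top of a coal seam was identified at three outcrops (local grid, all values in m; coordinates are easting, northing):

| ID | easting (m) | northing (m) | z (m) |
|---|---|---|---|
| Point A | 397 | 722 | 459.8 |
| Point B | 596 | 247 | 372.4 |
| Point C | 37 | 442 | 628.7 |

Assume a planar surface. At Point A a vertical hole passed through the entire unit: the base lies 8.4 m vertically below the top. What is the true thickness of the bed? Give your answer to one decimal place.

Let the plane be z = a·easting + b·northing + c.
Point B−Point A: 199a − 475b = −87.4;  Point C−Point A: −360a − 280b = 168.9.
Solving gives a = −0.46180, b = −0.00947.
|∇z| = √(a²+b²) = 0.46190, so dip δ = arctan(0.46190) = 24.79°.
True thickness = vertical thickness × cos δ = 8.4 × cos 24.79° = 7.6 m.

7.6 m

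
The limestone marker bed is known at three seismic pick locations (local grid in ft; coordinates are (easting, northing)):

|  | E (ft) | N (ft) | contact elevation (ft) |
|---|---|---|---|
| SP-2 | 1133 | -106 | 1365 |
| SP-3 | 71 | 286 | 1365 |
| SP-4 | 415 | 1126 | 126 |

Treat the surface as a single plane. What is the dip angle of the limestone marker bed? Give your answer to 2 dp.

Two edge vectors: SP-2→SP-3 = (-1062, 392, 0), SP-2→SP-4 = (-718, 1232, -1239).
Normal n = (SP-2→SP-3) × (SP-2→SP-4) = (-485688, -1315818, -1026928).
So ∂z/∂E = −n_x/n_z = −0.47295 and ∂z/∂N = −n_y/n_z = −1.28131.
Gradient magnitude |∇z| = √(a² + b²) = √(0.22368 + 1.64177) = 1.36582.
True dip = arctan(1.36582) = 53.79°, dipping toward NNE (azimuth ≈ 020°).

53.79°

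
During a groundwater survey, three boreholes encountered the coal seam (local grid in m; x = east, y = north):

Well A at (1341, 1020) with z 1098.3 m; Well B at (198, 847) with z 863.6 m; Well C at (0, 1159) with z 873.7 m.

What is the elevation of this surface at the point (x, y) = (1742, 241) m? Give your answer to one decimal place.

1056.0 m

Two edge vectors: Well A→Well B = (-1143, -173, -234.7), Well A→Well C = (-1341, 139, -224.6).
Normal n = (Well A→Well B) × (Well A→Well C) = (71479.1, 58014.9, -390870).
So ∂z/∂x = −n_x/n_z = 0.182872 and ∂z/∂y = −n_y/n_z = 0.148425.
Intercept c from Well A: 1098.3 − 245.23 − 151.39 = 701.68.
At (1742, 241): z = 318.6 + 35.8 + 701.68 = 1056.0 m.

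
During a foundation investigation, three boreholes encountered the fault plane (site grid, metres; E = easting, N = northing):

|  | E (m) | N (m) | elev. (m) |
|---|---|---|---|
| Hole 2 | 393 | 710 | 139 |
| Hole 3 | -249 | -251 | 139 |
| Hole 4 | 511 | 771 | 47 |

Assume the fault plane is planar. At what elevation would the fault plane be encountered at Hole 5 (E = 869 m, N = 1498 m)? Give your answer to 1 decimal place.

Two edge vectors: Hole 2→Hole 3 = (-642, -961, 0), Hole 2→Hole 4 = (118, 61, -92).
Normal n = (Hole 2→Hole 3) × (Hole 2→Hole 4) = (88412, -59064, 74236).
So ∂z/∂E = −n_x/n_z = −1.190959 and ∂z/∂N = −n_y/n_z = 0.795625.
Intercept c from Hole 2: 139 + 468.05 − 564.89 = 42.15.
At (869, 1498): z = −1034.9 + 1191.8 + 42.15 = 199.1 m.

199.1 m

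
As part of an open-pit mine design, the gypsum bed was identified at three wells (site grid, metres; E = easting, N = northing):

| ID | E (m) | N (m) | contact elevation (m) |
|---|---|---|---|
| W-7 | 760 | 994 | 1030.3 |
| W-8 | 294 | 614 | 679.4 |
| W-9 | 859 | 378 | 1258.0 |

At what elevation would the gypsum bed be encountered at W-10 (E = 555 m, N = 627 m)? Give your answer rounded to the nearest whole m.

Two edge vectors: W-7→W-8 = (-466, -380, -350.9), W-7→W-9 = (99, -616, 227.7).
Normal n = (W-7→W-8) × (W-7→W-9) = (-302680.4, 71369.1, 324676).
So ∂z/∂E = −n_x/n_z = 0.93225 and ∂z/∂N = −n_y/n_z = −0.21982.
Intercept c from W-7: 1030.3 − 708.51 + 218.50 = 540.28.
At (555, 627): z = 517.4 − 137.8 + 540.28 = 919.9 m.

920 m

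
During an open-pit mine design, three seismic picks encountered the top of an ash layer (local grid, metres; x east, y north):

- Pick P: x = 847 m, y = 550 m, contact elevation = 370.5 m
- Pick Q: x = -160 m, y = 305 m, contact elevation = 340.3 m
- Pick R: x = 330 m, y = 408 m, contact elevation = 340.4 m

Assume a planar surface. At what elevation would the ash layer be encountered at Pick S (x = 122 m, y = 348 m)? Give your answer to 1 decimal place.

Let the plane be z = a·x + b·y + c.
Pick Q−Pick P: −1007a − 245b = −30.2;  Pick R−Pick P: −517a − 142b = −30.1.
Solving gives a = −0.18900, b = 0.90007.
Then c = 370.5 − a·847 − b·550 = 35.54.
At (122, 348): z = −23.1 + 313.2 + 35.54 = 325.7 m.

325.7 m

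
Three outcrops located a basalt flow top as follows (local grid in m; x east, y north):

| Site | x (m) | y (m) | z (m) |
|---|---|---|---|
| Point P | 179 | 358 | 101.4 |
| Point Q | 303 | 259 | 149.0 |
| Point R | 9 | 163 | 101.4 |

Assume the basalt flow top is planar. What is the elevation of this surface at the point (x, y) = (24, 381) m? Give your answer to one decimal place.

61.8 m

Let the plane be z = a·x + b·y + c.
Point Q−Point P: 124a − 99b = 47.6;  Point R−Point P: −170a − 195b = 0.
Solving gives a = 0.22634, b = −0.19732.
Then c = 101.4 − a·179 − b·358 = 131.53.
At (24, 381): z = 5.4 − 75.2 + 131.53 = 61.8 m.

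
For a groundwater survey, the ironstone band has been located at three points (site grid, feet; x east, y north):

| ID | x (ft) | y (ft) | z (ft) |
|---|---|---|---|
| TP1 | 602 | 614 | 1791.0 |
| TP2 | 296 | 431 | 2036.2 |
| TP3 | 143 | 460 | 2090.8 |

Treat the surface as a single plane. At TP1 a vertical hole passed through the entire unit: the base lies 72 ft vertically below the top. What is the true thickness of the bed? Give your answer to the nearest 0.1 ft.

58.1 ft

Let the plane be z = a·x + b·y + c.
TP2−TP1: −306a − 183b = 245.2;  TP3−TP1: −459a − 154b = 299.8.
Solving gives a = −0.46382, b = −0.56432.
|∇z| = √(a²+b²) = 0.73047, so dip δ = arctan(0.73047) = 36.15°.
True thickness = vertical thickness × cos δ = 72 × cos 36.15° = 58.1 ft.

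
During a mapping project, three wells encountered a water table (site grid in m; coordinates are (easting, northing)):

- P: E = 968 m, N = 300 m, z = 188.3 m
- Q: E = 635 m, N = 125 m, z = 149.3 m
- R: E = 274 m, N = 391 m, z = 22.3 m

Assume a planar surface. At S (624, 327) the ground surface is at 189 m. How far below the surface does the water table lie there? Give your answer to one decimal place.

79.6 m

Two edge vectors: P→Q = (-333, -175, -39), P→R = (-694, 91, -166).
Normal n = (P→Q) × (P→R) = (32599, -28212, -151753).
So ∂z/∂E = −n_x/n_z = 0.21482 and ∂z/∂N = −n_y/n_z = −0.18591.
Intercept c from P: 188.3 − 207.94 + 55.77 = 36.13.
At (624, 327): z_contact = 134.05 − 60.79 + 36.13 = 109.38 m.
Depth below ground = 189 − 109.38 = 79.6 m.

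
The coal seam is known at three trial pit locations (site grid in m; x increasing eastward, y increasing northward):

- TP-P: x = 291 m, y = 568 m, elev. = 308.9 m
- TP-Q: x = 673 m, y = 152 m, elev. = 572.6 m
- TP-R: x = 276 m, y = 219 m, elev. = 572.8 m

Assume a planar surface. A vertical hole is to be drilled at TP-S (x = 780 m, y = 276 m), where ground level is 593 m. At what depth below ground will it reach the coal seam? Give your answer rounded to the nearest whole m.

Let the plane be z = a·x + b·y + c.
TP-Q−TP-P: 382a − 416b = 263.7;  TP-R−TP-P: −15a − 349b = 263.9.
Solving gives a = −0.12720, b = −0.75069.
Then c = 308.9 − a·291 − b·568 = 772.31.
At (780, 276): z_contact = −99.2 − 207.2 + 772.31 = 465.9 m.
Depth below ground = 593 − 465.9 = 127 m.

127 m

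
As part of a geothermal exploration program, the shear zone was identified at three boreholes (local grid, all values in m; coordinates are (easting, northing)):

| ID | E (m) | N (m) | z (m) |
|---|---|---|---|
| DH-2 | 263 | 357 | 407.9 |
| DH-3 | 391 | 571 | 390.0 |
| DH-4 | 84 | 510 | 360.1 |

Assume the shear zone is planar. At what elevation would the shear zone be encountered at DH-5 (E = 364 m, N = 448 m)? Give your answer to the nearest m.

Two edge vectors: DH-2→DH-3 = (128, 214, -17.9), DH-2→DH-4 = (-179, 153, -47.8).
Normal n = (DH-2→DH-3) × (DH-2→DH-4) = (-7490.5, 9322.5, 57890).
So ∂z/∂E = −n_x/n_z = 0.12939 and ∂z/∂N = −n_y/n_z = −0.16104.
Intercept c from DH-2: 407.9 − 34.03 + 57.49 = 431.36.
At (364, 448): z = 47.1 − 72.1 + 431.36 = 406.3 m.

406 m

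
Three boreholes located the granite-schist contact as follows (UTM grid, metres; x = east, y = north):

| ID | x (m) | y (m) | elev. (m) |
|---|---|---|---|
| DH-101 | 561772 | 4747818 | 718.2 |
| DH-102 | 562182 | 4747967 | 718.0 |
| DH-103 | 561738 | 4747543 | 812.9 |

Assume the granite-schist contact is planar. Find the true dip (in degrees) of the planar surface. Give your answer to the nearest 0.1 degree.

21.0°

Let the plane be z = a·x + b·y + c.
DH-102−DH-101: 410a + 149b = −0.2;  DH-103−DH-101: −34a − 275b = 94.7.
Solving gives a = 0.13052, b = −0.36050.
Gradient magnitude |∇z| = √(a² + b²) = √(0.01704 + 0.12996) = 0.38340.
True dip = arctan(0.38340) = 21.0°, dipping toward NNW (azimuth ≈ 340°).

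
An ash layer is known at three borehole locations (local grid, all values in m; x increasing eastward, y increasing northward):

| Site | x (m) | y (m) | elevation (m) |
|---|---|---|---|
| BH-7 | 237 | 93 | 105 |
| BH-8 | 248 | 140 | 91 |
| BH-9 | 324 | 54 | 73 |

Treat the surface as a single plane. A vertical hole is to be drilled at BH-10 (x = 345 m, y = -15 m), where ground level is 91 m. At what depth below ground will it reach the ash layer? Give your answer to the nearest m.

14 m

Two edge vectors: BH-7→BH-8 = (11, 47, -14), BH-7→BH-9 = (87, -39, -32).
Normal n = (BH-7→BH-8) × (BH-7→BH-9) = (-2050, -866, -4518).
So ∂z/∂x = −n_x/n_z = −0.45374 and ∂z/∂y = −n_y/n_z = −0.19168.
Intercept c from BH-7: 105 + 107.54 + 17.83 = 230.36.
At (345, -15): z_contact = −156.5 + 2.9 + 230.36 = 76.7 m.
Depth below ground = 91 − 76.7 = 14 m.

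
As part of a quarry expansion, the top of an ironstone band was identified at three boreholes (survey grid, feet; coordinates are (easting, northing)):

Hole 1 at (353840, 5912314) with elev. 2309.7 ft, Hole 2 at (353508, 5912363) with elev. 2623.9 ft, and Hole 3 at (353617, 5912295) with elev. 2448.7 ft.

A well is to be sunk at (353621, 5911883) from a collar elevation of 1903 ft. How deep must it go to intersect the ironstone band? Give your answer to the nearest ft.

Let the plane be z = a·E + b·N + c.
Hole 2−Hole 1: −332a + 49b = 314.2;  Hole 3−Hole 1: −223a − 19b = 139.
Solving gives a = −0.74156078, b = 1.38779228.
Then c = 2309.7 − a·353840 − b·5912314 = −7940360.18.
At (353621, 5911883): z_contact = −262231.5 + 8204465.6 − 7940360.18 = 1874.0 ft.
Depth below ground = 1903 − 1874.0 = 29 ft.

29 ft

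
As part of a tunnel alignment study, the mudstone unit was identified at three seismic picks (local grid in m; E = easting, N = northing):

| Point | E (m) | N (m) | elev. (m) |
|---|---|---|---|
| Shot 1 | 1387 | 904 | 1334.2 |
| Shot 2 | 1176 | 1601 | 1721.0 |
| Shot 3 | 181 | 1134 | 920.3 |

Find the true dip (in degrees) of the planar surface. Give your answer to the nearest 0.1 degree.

40.2°

Two edge vectors: Shot 1→Shot 2 = (-211, 697, 386.8), Shot 1→Shot 3 = (-1206, 230, -413.9).
Normal n = (Shot 1→Shot 2) × (Shot 1→Shot 3) = (-377452.3, -553813.7, 792052).
So ∂z/∂E = −n_x/n_z = 0.47655 and ∂z/∂N = −n_y/n_z = 0.69921.
Gradient magnitude |∇z| = √(a² + b²) = √(0.22710 + 0.48890) = 0.84617.
True dip = arctan(0.84617) = 40.2°, dipping toward SW (azimuth ≈ 214°).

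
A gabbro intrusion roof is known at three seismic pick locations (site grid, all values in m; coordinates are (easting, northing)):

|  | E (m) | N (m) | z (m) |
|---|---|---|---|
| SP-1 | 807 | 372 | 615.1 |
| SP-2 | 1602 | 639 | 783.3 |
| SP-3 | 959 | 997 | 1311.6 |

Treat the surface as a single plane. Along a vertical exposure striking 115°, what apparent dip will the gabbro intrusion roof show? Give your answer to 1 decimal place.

Let the plane be z = a·E + b·N + c.
SP-2−SP-1: 795a + 267b = 168.2;  SP-3−SP-1: 152a + 625b = 696.5.
Solving gives a = −0.17717, b = 1.15749.
Unit vector along 115° is (sin 115°, cos 115°) = (0.9063, -0.4226).
Slope in that direction = a·(0.9063) + b·(-0.4226) = −0.64974.
Apparent dip = arctan|0.64974| = 33.0° (true dip is 49.5°, so apparent ≤ true as expected).

33.0°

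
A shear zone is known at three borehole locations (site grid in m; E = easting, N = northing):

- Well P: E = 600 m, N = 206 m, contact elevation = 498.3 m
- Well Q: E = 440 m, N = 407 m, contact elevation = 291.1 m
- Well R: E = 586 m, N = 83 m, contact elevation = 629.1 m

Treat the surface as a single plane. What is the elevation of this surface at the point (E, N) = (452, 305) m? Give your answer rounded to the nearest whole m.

Two edge vectors: Well P→Well Q = (-160, 201, -207.2), Well P→Well R = (-14, -123, 130.8).
Normal n = (Well P→Well Q) × (Well P→Well R) = (805.2, 23828.8, 22494).
So ∂z/∂E = −n_x/n_z = −0.03580 and ∂z/∂N = −n_y/n_z = −1.05934.
Intercept c from Well P: 498.3 + 21.48 + 218.22 = 738.00.
At (452, 305): z = −16.2 − 323.1 + 738.00 = 398.7 m.

399 m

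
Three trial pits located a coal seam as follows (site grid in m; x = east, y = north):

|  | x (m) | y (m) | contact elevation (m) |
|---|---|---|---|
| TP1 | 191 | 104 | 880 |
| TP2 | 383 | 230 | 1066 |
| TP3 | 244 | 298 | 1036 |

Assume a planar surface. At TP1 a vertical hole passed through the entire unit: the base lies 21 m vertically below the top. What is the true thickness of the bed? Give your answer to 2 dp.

16.01 m

Let the plane be z = a·x + b·y + c.
TP2−TP1: 192a + 126b = 186;  TP3−TP1: 53a + 194b = 156.
Solving gives a = 0.53739, b = 0.65731.
|∇z| = √(a²+b²) = 0.84903, so dip δ = arctan(0.84903) = 40.33°.
True thickness = vertical thickness × cos δ = 21 × cos 40.33° = 16.01 m.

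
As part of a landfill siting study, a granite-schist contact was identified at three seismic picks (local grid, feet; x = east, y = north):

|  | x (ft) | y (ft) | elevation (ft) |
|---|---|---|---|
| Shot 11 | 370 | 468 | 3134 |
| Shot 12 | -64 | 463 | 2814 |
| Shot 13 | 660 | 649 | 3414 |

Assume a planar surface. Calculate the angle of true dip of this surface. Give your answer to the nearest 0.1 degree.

Let the plane be z = a·x + b·y + c.
Shot 12−Shot 11: −434a − 5b = −320;  Shot 13−Shot 11: 290a + 181b = 280.
Solving gives a = 0.73304, b = 0.37248.
Gradient magnitude |∇z| = √(a² + b²) = √(0.53734 + 0.13874) = 0.82224.
True dip = arctan(0.82224) = 39.4°, dipping toward WSW (azimuth ≈ 243°).

39.4°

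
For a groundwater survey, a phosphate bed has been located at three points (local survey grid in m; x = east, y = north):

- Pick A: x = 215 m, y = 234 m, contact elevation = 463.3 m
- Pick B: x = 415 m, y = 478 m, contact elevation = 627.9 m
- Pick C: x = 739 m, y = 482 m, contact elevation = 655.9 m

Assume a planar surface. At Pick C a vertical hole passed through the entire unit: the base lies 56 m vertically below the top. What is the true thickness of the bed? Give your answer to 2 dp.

47.70 m

Two edge vectors: Pick A→Pick B = (200, 244, 164.6), Pick A→Pick C = (524, 248, 192.6).
Normal n = (Pick A→Pick B) × (Pick A→Pick C) = (6173.6, 47730.4, -78256).
So ∂z/∂x = −n_x/n_z = 0.07889 and ∂z/∂y = −n_y/n_z = 0.60993.
|∇z| = √(a²+b²) = 0.61501, so dip δ = arctan(0.61501) = 31.59°.
True thickness = vertical thickness × cos δ = 56 × cos 31.59° = 47.70 m.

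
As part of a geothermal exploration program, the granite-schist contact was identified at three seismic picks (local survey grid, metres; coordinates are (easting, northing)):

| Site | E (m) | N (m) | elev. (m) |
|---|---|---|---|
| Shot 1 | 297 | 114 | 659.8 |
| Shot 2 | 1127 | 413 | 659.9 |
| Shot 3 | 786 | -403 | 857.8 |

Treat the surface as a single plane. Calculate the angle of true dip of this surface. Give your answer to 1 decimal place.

16.9°

Two edge vectors: Shot 1→Shot 2 = (830, 299, 0.1), Shot 1→Shot 3 = (489, -517, 198).
Normal n = (Shot 1→Shot 2) × (Shot 1→Shot 3) = (59253.7, -164291.1, -575321).
So ∂z/∂E = −n_x/n_z = 0.10299 and ∂z/∂N = −n_y/n_z = −0.28556.
Gradient magnitude |∇z| = √(a² + b²) = √(0.01061 + 0.08155) = 0.30357.
True dip = arctan(0.30357) = 16.9°, dipping toward NNW (azimuth ≈ 340°).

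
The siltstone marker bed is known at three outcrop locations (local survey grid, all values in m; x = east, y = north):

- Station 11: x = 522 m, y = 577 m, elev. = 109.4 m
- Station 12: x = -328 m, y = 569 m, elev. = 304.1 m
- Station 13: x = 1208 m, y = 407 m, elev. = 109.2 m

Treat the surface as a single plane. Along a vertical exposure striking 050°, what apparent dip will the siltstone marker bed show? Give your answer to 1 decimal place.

Let the plane be z = a·x + b·y + c.
Station 12−Station 11: −850a − 8b = 194.7;  Station 13−Station 11: 686a − 170b = −0.2.
Solving gives a = −0.22069, b = −0.88937.
Unit vector along 050° is (sin 50°, cos 50°) = (0.7660, 0.6428).
Slope in that direction = a·(0.7660) + b·(0.6428) = −0.74073.
Apparent dip = arctan|0.74073| = 36.5° (true dip is 42.5°, so apparent ≤ true as expected).

36.5°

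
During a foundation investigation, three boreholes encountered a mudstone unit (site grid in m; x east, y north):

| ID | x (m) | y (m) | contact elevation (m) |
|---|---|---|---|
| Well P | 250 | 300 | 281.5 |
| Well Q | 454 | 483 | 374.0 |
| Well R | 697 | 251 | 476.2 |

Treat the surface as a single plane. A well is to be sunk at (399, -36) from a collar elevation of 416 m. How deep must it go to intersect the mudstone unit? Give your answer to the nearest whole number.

75 m

Let the plane be z = a·x + b·y + c.
Well Q−Well P: 204a + 183b = 92.5;  Well R−Well P: 447a − 49b = 194.7.
Solving gives a = 0.43752, b = 0.01774.
Then c = 281.5 − a·250 − b·300 = 166.80.
At (399, -36): z_contact = 174.6 − 0.6 + 166.80 = 340.7 m.
Depth below ground = 416 − 340.7 = 75 m.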